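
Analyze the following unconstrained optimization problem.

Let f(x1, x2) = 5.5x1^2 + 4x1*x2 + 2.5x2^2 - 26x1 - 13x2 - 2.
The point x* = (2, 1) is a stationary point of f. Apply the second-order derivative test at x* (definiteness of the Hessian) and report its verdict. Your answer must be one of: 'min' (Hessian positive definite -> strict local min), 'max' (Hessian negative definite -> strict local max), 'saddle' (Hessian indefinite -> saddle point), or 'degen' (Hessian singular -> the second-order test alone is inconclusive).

Compute the Hessian H = grad^2 f:
  H = [[11, 4], [4, 5]]
Verify stationarity: grad f(x*) = H x* + g = (0, 0).
Eigenvalues of H: 3, 13.
Both eigenvalues > 0, so H is positive definite -> x* is a strict local min.

min


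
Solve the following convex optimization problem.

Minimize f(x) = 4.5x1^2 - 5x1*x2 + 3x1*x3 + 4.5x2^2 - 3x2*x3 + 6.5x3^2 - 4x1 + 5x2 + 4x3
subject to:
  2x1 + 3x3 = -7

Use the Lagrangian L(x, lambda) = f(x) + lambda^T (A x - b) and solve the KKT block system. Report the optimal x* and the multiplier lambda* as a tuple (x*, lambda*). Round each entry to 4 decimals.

Form the Lagrangian:
  L(x, lambda) = (1/2) x^T Q x + c^T x + lambda^T (A x - b)
Stationarity (grad_x L = 0): Q x + c + A^T lambda = 0.
Primal feasibility: A x = b.

This gives the KKT block system:
  [ Q   A^T ] [ x     ]   [-c ]
  [ A    0  ] [ lambda ] = [ b ]

Solving the linear system:
  x*      = (-1.0795, -1.6932, -1.6136)
  lambda* = (5.0455)
  f(x*)   = 12.358

x* = (-1.0795, -1.6932, -1.6136), lambda* = (5.0455)


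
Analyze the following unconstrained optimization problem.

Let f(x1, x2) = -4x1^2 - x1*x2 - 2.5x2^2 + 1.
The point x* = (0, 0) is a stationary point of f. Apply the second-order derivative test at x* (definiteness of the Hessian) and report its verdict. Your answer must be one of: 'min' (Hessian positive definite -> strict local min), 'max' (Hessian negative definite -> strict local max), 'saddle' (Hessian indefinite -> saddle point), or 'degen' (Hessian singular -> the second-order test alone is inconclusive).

Compute the Hessian H = grad^2 f:
  H = [[-8, -1], [-1, -5]]
Verify stationarity: grad f(x*) = H x* + g = (0, 0).
Eigenvalues of H: -8.3028, -4.6972.
Both eigenvalues < 0, so H is negative definite -> x* is a strict local max.

max


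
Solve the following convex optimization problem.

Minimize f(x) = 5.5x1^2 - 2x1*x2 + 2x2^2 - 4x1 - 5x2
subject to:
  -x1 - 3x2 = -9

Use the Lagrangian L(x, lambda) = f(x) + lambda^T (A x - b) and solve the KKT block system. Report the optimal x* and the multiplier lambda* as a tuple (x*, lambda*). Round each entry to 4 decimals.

Form the Lagrangian:
  L(x, lambda) = (1/2) x^T Q x + c^T x + lambda^T (A x - b)
Stationarity (grad_x L = 0): Q x + c + A^T lambda = 0.
Primal feasibility: A x = b.

This gives the KKT block system:
  [ Q   A^T ] [ x     ]   [-c ]
  [ A    0  ] [ lambda ] = [ b ]

Solving the linear system:
  x*      = (0.9652, 2.6783)
  lambda* = (1.2609)
  f(x*)   = -2.9522

x* = (0.9652, 2.6783), lambda* = (1.2609)


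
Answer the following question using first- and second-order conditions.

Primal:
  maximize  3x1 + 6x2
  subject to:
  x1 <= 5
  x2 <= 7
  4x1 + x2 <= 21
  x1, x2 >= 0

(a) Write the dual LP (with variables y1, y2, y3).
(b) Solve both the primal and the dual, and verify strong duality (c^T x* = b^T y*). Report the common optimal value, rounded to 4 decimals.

The standard primal-dual pair for 'max c^T x s.t. A x <= b, x >= 0' is:
  Dual:  min b^T y  s.t.  A^T y >= c,  y >= 0.

So the dual LP is:
  minimize  5y1 + 7y2 + 21y3
  subject to:
    y1 + 4y3 >= 3
    y2 + y3 >= 6
    y1, y2, y3 >= 0

Solving the primal: x* = (3.5, 7).
  primal value c^T x* = 52.5.
Solving the dual: y* = (0, 5.25, 0.75).
  dual value b^T y* = 52.5.
Strong duality: c^T x* = b^T y*. Confirmed.

52.5


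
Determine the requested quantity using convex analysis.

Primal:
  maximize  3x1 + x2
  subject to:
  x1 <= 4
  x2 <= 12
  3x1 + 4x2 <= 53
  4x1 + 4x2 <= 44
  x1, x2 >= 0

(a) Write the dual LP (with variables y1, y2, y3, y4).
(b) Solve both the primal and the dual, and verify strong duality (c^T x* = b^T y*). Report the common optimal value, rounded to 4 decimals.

The standard primal-dual pair for 'max c^T x s.t. A x <= b, x >= 0' is:
  Dual:  min b^T y  s.t.  A^T y >= c,  y >= 0.

So the dual LP is:
  minimize  4y1 + 12y2 + 53y3 + 44y4
  subject to:
    y1 + 3y3 + 4y4 >= 3
    y2 + 4y3 + 4y4 >= 1
    y1, y2, y3, y4 >= 0

Solving the primal: x* = (4, 7).
  primal value c^T x* = 19.
Solving the dual: y* = (2, 0, 0, 0.25).
  dual value b^T y* = 19.
Strong duality: c^T x* = b^T y*. Confirmed.

19


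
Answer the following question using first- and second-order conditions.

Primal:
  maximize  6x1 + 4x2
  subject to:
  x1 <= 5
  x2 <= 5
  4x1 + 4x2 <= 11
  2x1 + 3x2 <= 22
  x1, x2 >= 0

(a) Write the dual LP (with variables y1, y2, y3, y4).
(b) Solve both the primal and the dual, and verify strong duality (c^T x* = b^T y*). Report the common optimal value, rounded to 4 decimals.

The standard primal-dual pair for 'max c^T x s.t. A x <= b, x >= 0' is:
  Dual:  min b^T y  s.t.  A^T y >= c,  y >= 0.

So the dual LP is:
  minimize  5y1 + 5y2 + 11y3 + 22y4
  subject to:
    y1 + 4y3 + 2y4 >= 6
    y2 + 4y3 + 3y4 >= 4
    y1, y2, y3, y4 >= 0

Solving the primal: x* = (2.75, 0).
  primal value c^T x* = 16.5.
Solving the dual: y* = (0, 0, 1.5, 0).
  dual value b^T y* = 16.5.
Strong duality: c^T x* = b^T y*. Confirmed.

16.5


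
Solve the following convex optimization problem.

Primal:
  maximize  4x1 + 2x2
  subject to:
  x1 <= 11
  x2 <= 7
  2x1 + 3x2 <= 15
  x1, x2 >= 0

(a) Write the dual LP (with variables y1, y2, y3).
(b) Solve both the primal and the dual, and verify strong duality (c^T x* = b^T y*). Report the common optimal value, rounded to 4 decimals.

The standard primal-dual pair for 'max c^T x s.t. A x <= b, x >= 0' is:
  Dual:  min b^T y  s.t.  A^T y >= c,  y >= 0.

So the dual LP is:
  minimize  11y1 + 7y2 + 15y3
  subject to:
    y1 + 2y3 >= 4
    y2 + 3y3 >= 2
    y1, y2, y3 >= 0

Solving the primal: x* = (7.5, 0).
  primal value c^T x* = 30.
Solving the dual: y* = (0, 0, 2).
  dual value b^T y* = 30.
Strong duality: c^T x* = b^T y*. Confirmed.

30


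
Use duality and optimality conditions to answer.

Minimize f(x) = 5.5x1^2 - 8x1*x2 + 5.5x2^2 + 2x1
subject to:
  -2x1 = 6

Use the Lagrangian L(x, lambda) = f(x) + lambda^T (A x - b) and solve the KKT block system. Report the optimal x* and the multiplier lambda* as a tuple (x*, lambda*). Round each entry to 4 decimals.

Form the Lagrangian:
  L(x, lambda) = (1/2) x^T Q x + c^T x + lambda^T (A x - b)
Stationarity (grad_x L = 0): Q x + c + A^T lambda = 0.
Primal feasibility: A x = b.

This gives the KKT block system:
  [ Q   A^T ] [ x     ]   [-c ]
  [ A    0  ] [ lambda ] = [ b ]

Solving the linear system:
  x*      = (-3, -2.1818)
  lambda* = (-6.7727)
  f(x*)   = 17.3182

x* = (-3, -2.1818), lambda* = (-6.7727)


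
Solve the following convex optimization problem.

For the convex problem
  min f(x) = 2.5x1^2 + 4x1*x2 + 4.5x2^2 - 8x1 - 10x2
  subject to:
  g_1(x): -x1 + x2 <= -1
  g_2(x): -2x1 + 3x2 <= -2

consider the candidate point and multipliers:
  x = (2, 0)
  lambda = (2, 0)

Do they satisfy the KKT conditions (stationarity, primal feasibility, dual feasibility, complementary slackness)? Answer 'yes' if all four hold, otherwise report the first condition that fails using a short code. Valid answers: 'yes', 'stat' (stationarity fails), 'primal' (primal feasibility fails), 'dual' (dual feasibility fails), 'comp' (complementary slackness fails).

Gradient of f: grad f(x) = Q x + c = (2, -2)
Constraint values g_i(x) = a_i^T x - b_i:
  g_1((2, 0)) = -1
  g_2((2, 0)) = -2
Stationarity residual: grad f(x) + sum_i lambda_i a_i = (0, 0)
  -> stationarity OK
Primal feasibility (all g_i <= 0): OK
Dual feasibility (all lambda_i >= 0): OK
Complementary slackness (lambda_i * g_i(x) = 0 for all i): FAILS

Verdict: the first failing condition is complementary_slackness -> comp.

comp


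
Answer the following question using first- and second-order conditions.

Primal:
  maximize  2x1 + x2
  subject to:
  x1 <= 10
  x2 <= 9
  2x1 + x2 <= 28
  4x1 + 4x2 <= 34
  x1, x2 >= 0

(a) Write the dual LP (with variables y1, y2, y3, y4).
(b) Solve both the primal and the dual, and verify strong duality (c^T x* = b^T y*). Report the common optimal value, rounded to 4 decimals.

The standard primal-dual pair for 'max c^T x s.t. A x <= b, x >= 0' is:
  Dual:  min b^T y  s.t.  A^T y >= c,  y >= 0.

So the dual LP is:
  minimize  10y1 + 9y2 + 28y3 + 34y4
  subject to:
    y1 + 2y3 + 4y4 >= 2
    y2 + y3 + 4y4 >= 1
    y1, y2, y3, y4 >= 0

Solving the primal: x* = (8.5, 0).
  primal value c^T x* = 17.
Solving the dual: y* = (0, 0, 0, 0.5).
  dual value b^T y* = 17.
Strong duality: c^T x* = b^T y*. Confirmed.

17


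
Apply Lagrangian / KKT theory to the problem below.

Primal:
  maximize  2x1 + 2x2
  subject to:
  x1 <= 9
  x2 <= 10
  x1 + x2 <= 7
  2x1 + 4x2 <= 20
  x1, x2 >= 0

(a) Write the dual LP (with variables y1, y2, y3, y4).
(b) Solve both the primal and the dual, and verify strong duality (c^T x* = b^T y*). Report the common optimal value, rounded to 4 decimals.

The standard primal-dual pair for 'max c^T x s.t. A x <= b, x >= 0' is:
  Dual:  min b^T y  s.t.  A^T y >= c,  y >= 0.

So the dual LP is:
  minimize  9y1 + 10y2 + 7y3 + 20y4
  subject to:
    y1 + y3 + 2y4 >= 2
    y2 + y3 + 4y4 >= 2
    y1, y2, y3, y4 >= 0

Solving the primal: x* = (7, 0).
  primal value c^T x* = 14.
Solving the dual: y* = (0, 0, 2, 0).
  dual value b^T y* = 14.
Strong duality: c^T x* = b^T y*. Confirmed.

14


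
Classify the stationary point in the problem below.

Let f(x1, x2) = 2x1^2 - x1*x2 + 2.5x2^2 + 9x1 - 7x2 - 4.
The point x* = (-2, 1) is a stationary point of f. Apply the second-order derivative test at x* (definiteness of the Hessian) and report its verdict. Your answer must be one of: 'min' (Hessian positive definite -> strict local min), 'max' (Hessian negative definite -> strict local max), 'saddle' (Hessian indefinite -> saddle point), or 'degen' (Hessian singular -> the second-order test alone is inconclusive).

Compute the Hessian H = grad^2 f:
  H = [[4, -1], [-1, 5]]
Verify stationarity: grad f(x*) = H x* + g = (0, 0).
Eigenvalues of H: 3.382, 5.618.
Both eigenvalues > 0, so H is positive definite -> x* is a strict local min.

min


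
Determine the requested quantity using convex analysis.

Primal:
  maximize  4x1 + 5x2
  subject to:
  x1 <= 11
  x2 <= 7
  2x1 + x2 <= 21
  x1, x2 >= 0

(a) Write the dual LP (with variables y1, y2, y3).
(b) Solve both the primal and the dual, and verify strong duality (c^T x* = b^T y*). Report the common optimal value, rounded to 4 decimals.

The standard primal-dual pair for 'max c^T x s.t. A x <= b, x >= 0' is:
  Dual:  min b^T y  s.t.  A^T y >= c,  y >= 0.

So the dual LP is:
  minimize  11y1 + 7y2 + 21y3
  subject to:
    y1 + 2y3 >= 4
    y2 + y3 >= 5
    y1, y2, y3 >= 0

Solving the primal: x* = (7, 7).
  primal value c^T x* = 63.
Solving the dual: y* = (0, 3, 2).
  dual value b^T y* = 63.
Strong duality: c^T x* = b^T y*. Confirmed.

63


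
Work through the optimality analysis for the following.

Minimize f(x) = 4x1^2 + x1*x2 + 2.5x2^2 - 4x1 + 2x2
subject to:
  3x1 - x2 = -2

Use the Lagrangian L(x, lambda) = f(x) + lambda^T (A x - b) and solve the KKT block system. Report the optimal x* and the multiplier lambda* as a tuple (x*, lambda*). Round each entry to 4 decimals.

Form the Lagrangian:
  L(x, lambda) = (1/2) x^T Q x + c^T x + lambda^T (A x - b)
Stationarity (grad_x L = 0): Q x + c + A^T lambda = 0.
Primal feasibility: A x = b.

This gives the KKT block system:
  [ Q   A^T ] [ x     ]   [-c ]
  [ A    0  ] [ lambda ] = [ b ]

Solving the linear system:
  x*      = (-0.5763, 0.2712)
  lambda* = (2.7797)
  f(x*)   = 4.2034

x* = (-0.5763, 0.2712), lambda* = (2.7797)


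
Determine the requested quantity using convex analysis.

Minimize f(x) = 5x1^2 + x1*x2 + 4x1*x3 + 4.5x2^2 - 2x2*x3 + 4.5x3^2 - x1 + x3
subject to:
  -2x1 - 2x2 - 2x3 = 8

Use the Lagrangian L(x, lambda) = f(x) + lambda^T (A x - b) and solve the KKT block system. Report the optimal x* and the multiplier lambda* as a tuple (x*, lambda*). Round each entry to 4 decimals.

Form the Lagrangian:
  L(x, lambda) = (1/2) x^T Q x + c^T x + lambda^T (A x - b)
Stationarity (grad_x L = 0): Q x + c + A^T lambda = 0.
Primal feasibility: A x = b.

This gives the KKT block system:
  [ Q   A^T ] [ x     ]   [-c ]
  [ A    0  ] [ lambda ] = [ b ]

Solving the linear system:
  x*      = (-0.2921, -1.8483, -1.8596)
  lambda* = (-6.6039)
  f(x*)   = 25.632

x* = (-0.2921, -1.8483, -1.8596), lambda* = (-6.6039)


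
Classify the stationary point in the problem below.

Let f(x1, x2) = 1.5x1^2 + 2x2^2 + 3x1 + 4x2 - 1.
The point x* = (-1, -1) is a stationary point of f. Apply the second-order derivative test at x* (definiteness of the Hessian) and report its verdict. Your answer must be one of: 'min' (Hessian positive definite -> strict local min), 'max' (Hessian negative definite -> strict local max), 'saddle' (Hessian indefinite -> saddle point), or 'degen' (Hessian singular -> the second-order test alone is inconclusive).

Compute the Hessian H = grad^2 f:
  H = [[3, 0], [0, 4]]
Verify stationarity: grad f(x*) = H x* + g = (0, 0).
Eigenvalues of H: 3, 4.
Both eigenvalues > 0, so H is positive definite -> x* is a strict local min.

min


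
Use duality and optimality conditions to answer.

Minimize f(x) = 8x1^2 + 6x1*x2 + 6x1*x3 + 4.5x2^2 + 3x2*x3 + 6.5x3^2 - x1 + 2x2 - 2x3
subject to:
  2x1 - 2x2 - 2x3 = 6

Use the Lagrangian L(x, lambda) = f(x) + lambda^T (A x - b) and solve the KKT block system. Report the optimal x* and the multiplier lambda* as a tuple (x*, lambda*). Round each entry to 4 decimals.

Form the Lagrangian:
  L(x, lambda) = (1/2) x^T Q x + c^T x + lambda^T (A x - b)
Stationarity (grad_x L = 0): Q x + c + A^T lambda = 0.
Primal feasibility: A x = b.

This gives the KKT block system:
  [ Q   A^T ] [ x     ]   [-c ]
  [ A    0  ] [ lambda ] = [ b ]

Solving the linear system:
  x*      = (1.1151, -1.4281, -0.4568)
  lambda* = (-2.7662)
  f(x*)   = 6.7698

x* = (1.1151, -1.4281, -0.4568), lambda* = (-2.7662)


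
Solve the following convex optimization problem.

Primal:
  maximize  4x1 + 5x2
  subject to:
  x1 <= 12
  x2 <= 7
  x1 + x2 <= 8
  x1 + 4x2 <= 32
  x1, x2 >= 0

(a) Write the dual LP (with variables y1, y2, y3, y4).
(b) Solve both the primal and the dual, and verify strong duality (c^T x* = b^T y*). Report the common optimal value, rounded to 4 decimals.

The standard primal-dual pair for 'max c^T x s.t. A x <= b, x >= 0' is:
  Dual:  min b^T y  s.t.  A^T y >= c,  y >= 0.

So the dual LP is:
  minimize  12y1 + 7y2 + 8y3 + 32y4
  subject to:
    y1 + y3 + y4 >= 4
    y2 + y3 + 4y4 >= 5
    y1, y2, y3, y4 >= 0

Solving the primal: x* = (1, 7).
  primal value c^T x* = 39.
Solving the dual: y* = (0, 1, 4, 0).
  dual value b^T y* = 39.
Strong duality: c^T x* = b^T y*. Confirmed.

39


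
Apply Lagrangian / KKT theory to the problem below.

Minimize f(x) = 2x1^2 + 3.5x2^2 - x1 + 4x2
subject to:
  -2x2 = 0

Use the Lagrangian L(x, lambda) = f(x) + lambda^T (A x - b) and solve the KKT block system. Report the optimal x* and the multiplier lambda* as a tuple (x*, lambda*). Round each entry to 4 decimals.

Form the Lagrangian:
  L(x, lambda) = (1/2) x^T Q x + c^T x + lambda^T (A x - b)
Stationarity (grad_x L = 0): Q x + c + A^T lambda = 0.
Primal feasibility: A x = b.

This gives the KKT block system:
  [ Q   A^T ] [ x     ]   [-c ]
  [ A    0  ] [ lambda ] = [ b ]

Solving the linear system:
  x*      = (0.25, 0)
  lambda* = (2)
  f(x*)   = -0.125

x* = (0.25, 0), lambda* = (2)


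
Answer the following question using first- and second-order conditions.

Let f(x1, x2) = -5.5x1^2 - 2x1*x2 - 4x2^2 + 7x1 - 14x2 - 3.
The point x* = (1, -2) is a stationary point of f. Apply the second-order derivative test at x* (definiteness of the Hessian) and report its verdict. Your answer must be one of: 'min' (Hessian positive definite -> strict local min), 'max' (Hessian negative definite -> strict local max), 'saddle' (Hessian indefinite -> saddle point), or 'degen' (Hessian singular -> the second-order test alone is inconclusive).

Compute the Hessian H = grad^2 f:
  H = [[-11, -2], [-2, -8]]
Verify stationarity: grad f(x*) = H x* + g = (0, 0).
Eigenvalues of H: -12, -7.
Both eigenvalues < 0, so H is negative definite -> x* is a strict local max.

max


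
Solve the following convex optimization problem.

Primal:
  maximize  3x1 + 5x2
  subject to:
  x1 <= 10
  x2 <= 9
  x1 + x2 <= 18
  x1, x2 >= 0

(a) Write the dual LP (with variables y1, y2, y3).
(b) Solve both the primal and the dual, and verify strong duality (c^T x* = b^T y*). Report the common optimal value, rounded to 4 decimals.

The standard primal-dual pair for 'max c^T x s.t. A x <= b, x >= 0' is:
  Dual:  min b^T y  s.t.  A^T y >= c,  y >= 0.

So the dual LP is:
  minimize  10y1 + 9y2 + 18y3
  subject to:
    y1 + y3 >= 3
    y2 + y3 >= 5
    y1, y2, y3 >= 0

Solving the primal: x* = (9, 9).
  primal value c^T x* = 72.
Solving the dual: y* = (0, 2, 3).
  dual value b^T y* = 72.
Strong duality: c^T x* = b^T y*. Confirmed.

72


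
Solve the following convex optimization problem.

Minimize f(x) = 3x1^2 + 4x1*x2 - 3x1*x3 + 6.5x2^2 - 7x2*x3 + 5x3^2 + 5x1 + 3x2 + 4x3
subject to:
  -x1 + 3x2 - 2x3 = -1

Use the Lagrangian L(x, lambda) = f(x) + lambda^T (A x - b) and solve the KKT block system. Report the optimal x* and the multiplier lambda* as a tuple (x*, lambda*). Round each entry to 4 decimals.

Form the Lagrangian:
  L(x, lambda) = (1/2) x^T Q x + c^T x + lambda^T (A x - b)
Stationarity (grad_x L = 0): Q x + c + A^T lambda = 0.
Primal feasibility: A x = b.

This gives the KKT block system:
  [ Q   A^T ] [ x     ]   [-c ]
  [ A    0  ] [ lambda ] = [ b ]

Solving the linear system:
  x*      = (-0.3003, -0.9898, -0.8345)
  lambda* = (1.7423)
  f(x*)   = -3.0333

x* = (-0.3003, -0.9898, -0.8345), lambda* = (1.7423)


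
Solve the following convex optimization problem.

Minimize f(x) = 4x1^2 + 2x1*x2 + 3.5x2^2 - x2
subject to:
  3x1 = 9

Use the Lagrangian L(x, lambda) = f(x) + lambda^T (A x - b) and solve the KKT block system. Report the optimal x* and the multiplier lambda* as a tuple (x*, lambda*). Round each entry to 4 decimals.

Form the Lagrangian:
  L(x, lambda) = (1/2) x^T Q x + c^T x + lambda^T (A x - b)
Stationarity (grad_x L = 0): Q x + c + A^T lambda = 0.
Primal feasibility: A x = b.

This gives the KKT block system:
  [ Q   A^T ] [ x     ]   [-c ]
  [ A    0  ] [ lambda ] = [ b ]

Solving the linear system:
  x*      = (3, -0.7143)
  lambda* = (-7.5238)
  f(x*)   = 34.2143

x* = (3, -0.7143), lambda* = (-7.5238)


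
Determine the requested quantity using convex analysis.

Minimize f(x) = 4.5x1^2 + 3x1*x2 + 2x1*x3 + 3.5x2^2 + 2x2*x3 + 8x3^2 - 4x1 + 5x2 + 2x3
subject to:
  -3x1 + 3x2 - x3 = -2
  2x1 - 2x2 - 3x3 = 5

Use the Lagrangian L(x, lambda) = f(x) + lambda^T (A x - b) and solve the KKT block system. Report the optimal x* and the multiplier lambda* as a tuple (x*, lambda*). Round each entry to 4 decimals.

Form the Lagrangian:
  L(x, lambda) = (1/2) x^T Q x + c^T x + lambda^T (A x - b)
Stationarity (grad_x L = 0): Q x + c + A^T lambda = 0.
Primal feasibility: A x = b.

This gives the KKT block system:
  [ Q   A^T ] [ x     ]   [-c ]
  [ A    0  ] [ lambda ] = [ b ]

Solving the linear system:
  x*      = (0.5909, -0.4091, -1)
  lambda* = (-3, -3.5455)
  f(x*)   = 2.6591

x* = (0.5909, -0.4091, -1), lambda* = (-3, -3.5455)


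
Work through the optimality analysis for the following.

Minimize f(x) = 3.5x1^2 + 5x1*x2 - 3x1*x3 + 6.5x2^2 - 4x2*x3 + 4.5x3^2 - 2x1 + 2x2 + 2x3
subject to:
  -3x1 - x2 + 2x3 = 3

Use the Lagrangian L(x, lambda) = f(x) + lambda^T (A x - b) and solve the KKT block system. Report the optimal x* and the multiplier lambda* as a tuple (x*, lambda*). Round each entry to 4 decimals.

Form the Lagrangian:
  L(x, lambda) = (1/2) x^T Q x + c^T x + lambda^T (A x - b)
Stationarity (grad_x L = 0): Q x + c + A^T lambda = 0.
Primal feasibility: A x = b.

This gives the KKT block system:
  [ Q   A^T ] [ x     ]   [-c ]
  [ A    0  ] [ lambda ] = [ b ]

Solving the linear system:
  x*      = (-0.9212, 0.0147, 0.1255)
  lambda* = (-2.9172)
  f(x*)   = 5.4372

x* = (-0.9212, 0.0147, 0.1255), lambda* = (-2.9172)


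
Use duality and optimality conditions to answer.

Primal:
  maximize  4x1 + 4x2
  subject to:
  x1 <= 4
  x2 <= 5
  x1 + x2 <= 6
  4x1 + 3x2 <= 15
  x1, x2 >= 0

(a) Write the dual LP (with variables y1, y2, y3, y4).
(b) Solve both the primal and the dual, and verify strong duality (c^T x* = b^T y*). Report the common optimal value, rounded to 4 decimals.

The standard primal-dual pair for 'max c^T x s.t. A x <= b, x >= 0' is:
  Dual:  min b^T y  s.t.  A^T y >= c,  y >= 0.

So the dual LP is:
  minimize  4y1 + 5y2 + 6y3 + 15y4
  subject to:
    y1 + y3 + 4y4 >= 4
    y2 + y3 + 3y4 >= 4
    y1, y2, y3, y4 >= 0

Solving the primal: x* = (0, 5).
  primal value c^T x* = 20.
Solving the dual: y* = (0, 1, 0, 1).
  dual value b^T y* = 20.
Strong duality: c^T x* = b^T y*. Confirmed.

20


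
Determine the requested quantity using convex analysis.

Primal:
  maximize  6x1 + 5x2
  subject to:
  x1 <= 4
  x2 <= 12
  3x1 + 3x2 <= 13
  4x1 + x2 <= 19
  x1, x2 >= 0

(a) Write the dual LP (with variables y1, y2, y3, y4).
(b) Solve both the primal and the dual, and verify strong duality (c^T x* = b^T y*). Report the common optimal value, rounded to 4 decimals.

The standard primal-dual pair for 'max c^T x s.t. A x <= b, x >= 0' is:
  Dual:  min b^T y  s.t.  A^T y >= c,  y >= 0.

So the dual LP is:
  minimize  4y1 + 12y2 + 13y3 + 19y4
  subject to:
    y1 + 3y3 + 4y4 >= 6
    y2 + 3y3 + y4 >= 5
    y1, y2, y3, y4 >= 0

Solving the primal: x* = (4, 0.3333).
  primal value c^T x* = 25.6667.
Solving the dual: y* = (1, 0, 1.6667, 0).
  dual value b^T y* = 25.6667.
Strong duality: c^T x* = b^T y*. Confirmed.

25.6667


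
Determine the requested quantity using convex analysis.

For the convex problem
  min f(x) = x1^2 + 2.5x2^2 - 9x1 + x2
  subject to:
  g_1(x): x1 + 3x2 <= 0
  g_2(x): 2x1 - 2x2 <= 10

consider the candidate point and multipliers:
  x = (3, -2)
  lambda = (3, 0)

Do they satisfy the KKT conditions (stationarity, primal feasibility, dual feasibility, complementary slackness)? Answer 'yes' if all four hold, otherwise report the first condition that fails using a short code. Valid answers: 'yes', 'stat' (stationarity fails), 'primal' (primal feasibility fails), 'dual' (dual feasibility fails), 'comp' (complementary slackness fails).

Gradient of f: grad f(x) = Q x + c = (-3, -9)
Constraint values g_i(x) = a_i^T x - b_i:
  g_1((3, -2)) = -3
  g_2((3, -2)) = 0
Stationarity residual: grad f(x) + sum_i lambda_i a_i = (0, 0)
  -> stationarity OK
Primal feasibility (all g_i <= 0): OK
Dual feasibility (all lambda_i >= 0): OK
Complementary slackness (lambda_i * g_i(x) = 0 for all i): FAILS

Verdict: the first failing condition is complementary_slackness -> comp.

comp


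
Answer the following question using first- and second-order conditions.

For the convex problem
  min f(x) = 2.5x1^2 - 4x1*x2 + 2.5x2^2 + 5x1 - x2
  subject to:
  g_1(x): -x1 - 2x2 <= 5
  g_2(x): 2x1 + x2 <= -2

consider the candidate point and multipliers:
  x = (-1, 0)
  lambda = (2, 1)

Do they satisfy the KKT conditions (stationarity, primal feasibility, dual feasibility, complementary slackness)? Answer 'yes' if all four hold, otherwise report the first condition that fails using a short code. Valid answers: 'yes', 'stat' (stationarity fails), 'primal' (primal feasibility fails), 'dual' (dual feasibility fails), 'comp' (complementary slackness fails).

Gradient of f: grad f(x) = Q x + c = (0, 3)
Constraint values g_i(x) = a_i^T x - b_i:
  g_1((-1, 0)) = -4
  g_2((-1, 0)) = 0
Stationarity residual: grad f(x) + sum_i lambda_i a_i = (0, 0)
  -> stationarity OK
Primal feasibility (all g_i <= 0): OK
Dual feasibility (all lambda_i >= 0): OK
Complementary slackness (lambda_i * g_i(x) = 0 for all i): FAILS

Verdict: the first failing condition is complementary_slackness -> comp.

comp


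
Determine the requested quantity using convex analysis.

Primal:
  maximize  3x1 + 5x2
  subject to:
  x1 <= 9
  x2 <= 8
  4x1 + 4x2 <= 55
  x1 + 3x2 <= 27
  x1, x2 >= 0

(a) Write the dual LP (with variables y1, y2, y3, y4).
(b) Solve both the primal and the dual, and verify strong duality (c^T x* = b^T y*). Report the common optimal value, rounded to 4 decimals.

The standard primal-dual pair for 'max c^T x s.t. A x <= b, x >= 0' is:
  Dual:  min b^T y  s.t.  A^T y >= c,  y >= 0.

So the dual LP is:
  minimize  9y1 + 8y2 + 55y3 + 27y4
  subject to:
    y1 + 4y3 + y4 >= 3
    y2 + 4y3 + 3y4 >= 5
    y1, y2, y3, y4 >= 0

Solving the primal: x* = (7.125, 6.625).
  primal value c^T x* = 54.5.
Solving the dual: y* = (0, 0, 0.5, 1).
  dual value b^T y* = 54.5.
Strong duality: c^T x* = b^T y*. Confirmed.

54.5


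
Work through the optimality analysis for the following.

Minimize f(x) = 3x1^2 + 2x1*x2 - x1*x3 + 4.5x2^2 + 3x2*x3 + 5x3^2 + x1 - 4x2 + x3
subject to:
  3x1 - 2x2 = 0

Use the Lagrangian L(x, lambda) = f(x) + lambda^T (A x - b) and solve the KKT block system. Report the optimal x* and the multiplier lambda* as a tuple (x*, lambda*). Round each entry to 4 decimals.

Form the Lagrangian:
  L(x, lambda) = (1/2) x^T Q x + c^T x + lambda^T (A x - b)
Stationarity (grad_x L = 0): Q x + c + A^T lambda = 0.
Primal feasibility: A x = b.

This gives the KKT block system:
  [ Q   A^T ] [ x     ]   [-c ]
  [ A    0  ] [ lambda ] = [ b ]

Solving the linear system:
  x*      = (0.1724, 0.2587, -0.1604)
  lambda* = (-0.9041)
  f(x*)   = -0.5113

x* = (0.1724, 0.2587, -0.1604), lambda* = (-0.9041)


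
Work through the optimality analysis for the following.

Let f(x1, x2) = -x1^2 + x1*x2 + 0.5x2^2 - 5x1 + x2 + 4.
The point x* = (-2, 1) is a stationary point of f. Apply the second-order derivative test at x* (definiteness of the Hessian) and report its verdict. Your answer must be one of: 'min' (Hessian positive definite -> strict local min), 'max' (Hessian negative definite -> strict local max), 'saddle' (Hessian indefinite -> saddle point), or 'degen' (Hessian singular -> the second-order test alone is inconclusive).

Compute the Hessian H = grad^2 f:
  H = [[-2, 1], [1, 1]]
Verify stationarity: grad f(x*) = H x* + g = (0, 0).
Eigenvalues of H: -2.3028, 1.3028.
Eigenvalues have mixed signs, so H is indefinite -> x* is a saddle point.

saddle


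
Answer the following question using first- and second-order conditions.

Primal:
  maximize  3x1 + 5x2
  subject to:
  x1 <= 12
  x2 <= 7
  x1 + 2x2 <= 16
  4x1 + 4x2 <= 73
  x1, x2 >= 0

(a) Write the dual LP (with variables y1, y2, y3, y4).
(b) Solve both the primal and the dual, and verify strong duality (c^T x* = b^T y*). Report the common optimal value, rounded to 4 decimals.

The standard primal-dual pair for 'max c^T x s.t. A x <= b, x >= 0' is:
  Dual:  min b^T y  s.t.  A^T y >= c,  y >= 0.

So the dual LP is:
  minimize  12y1 + 7y2 + 16y3 + 73y4
  subject to:
    y1 + y3 + 4y4 >= 3
    y2 + 2y3 + 4y4 >= 5
    y1, y2, y3, y4 >= 0

Solving the primal: x* = (12, 2).
  primal value c^T x* = 46.
Solving the dual: y* = (0.5, 0, 2.5, 0).
  dual value b^T y* = 46.
Strong duality: c^T x* = b^T y*. Confirmed.

46


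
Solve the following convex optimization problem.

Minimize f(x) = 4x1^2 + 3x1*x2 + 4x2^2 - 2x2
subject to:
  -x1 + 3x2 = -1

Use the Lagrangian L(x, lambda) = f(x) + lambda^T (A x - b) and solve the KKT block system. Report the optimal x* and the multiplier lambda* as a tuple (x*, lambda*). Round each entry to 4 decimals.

Form the Lagrangian:
  L(x, lambda) = (1/2) x^T Q x + c^T x + lambda^T (A x - b)
Stationarity (grad_x L = 0): Q x + c + A^T lambda = 0.
Primal feasibility: A x = b.

This gives the KKT block system:
  [ Q   A^T ] [ x     ]   [-c ]
  [ A    0  ] [ lambda ] = [ b ]

Solving the linear system:
  x*      = (0.2347, -0.2551)
  lambda* = (1.1122)
  f(x*)   = 0.8112

x* = (0.2347, -0.2551), lambda* = (1.1122)


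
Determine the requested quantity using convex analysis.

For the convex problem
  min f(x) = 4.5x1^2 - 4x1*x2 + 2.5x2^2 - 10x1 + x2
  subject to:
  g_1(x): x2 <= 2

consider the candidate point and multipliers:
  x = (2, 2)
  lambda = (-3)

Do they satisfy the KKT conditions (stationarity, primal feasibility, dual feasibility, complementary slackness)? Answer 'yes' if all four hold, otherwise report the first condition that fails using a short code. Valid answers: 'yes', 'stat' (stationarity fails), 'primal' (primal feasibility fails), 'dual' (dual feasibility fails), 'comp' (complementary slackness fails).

Gradient of f: grad f(x) = Q x + c = (0, 3)
Constraint values g_i(x) = a_i^T x - b_i:
  g_1((2, 2)) = 0
Stationarity residual: grad f(x) + sum_i lambda_i a_i = (0, 0)
  -> stationarity OK
Primal feasibility (all g_i <= 0): OK
Dual feasibility (all lambda_i >= 0): FAILS
Complementary slackness (lambda_i * g_i(x) = 0 for all i): OK

Verdict: the first failing condition is dual_feasibility -> dual.

dual


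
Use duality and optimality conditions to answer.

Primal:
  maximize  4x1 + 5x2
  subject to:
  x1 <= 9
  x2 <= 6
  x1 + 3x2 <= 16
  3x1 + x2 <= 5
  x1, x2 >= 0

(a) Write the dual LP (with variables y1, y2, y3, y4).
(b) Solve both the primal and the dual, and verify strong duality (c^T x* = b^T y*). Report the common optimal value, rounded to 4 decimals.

The standard primal-dual pair for 'max c^T x s.t. A x <= b, x >= 0' is:
  Dual:  min b^T y  s.t.  A^T y >= c,  y >= 0.

So the dual LP is:
  minimize  9y1 + 6y2 + 16y3 + 5y4
  subject to:
    y1 + y3 + 3y4 >= 4
    y2 + 3y3 + y4 >= 5
    y1, y2, y3, y4 >= 0

Solving the primal: x* = (0, 5).
  primal value c^T x* = 25.
Solving the dual: y* = (0, 0, 0, 5).
  dual value b^T y* = 25.
Strong duality: c^T x* = b^T y*. Confirmed.

25


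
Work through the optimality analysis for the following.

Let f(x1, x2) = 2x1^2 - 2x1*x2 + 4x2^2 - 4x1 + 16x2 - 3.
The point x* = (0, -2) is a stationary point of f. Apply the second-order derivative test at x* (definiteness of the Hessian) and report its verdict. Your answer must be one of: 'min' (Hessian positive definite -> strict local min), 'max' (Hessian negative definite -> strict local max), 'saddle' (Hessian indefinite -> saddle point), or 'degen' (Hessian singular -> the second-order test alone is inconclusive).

Compute the Hessian H = grad^2 f:
  H = [[4, -2], [-2, 8]]
Verify stationarity: grad f(x*) = H x* + g = (0, 0).
Eigenvalues of H: 3.1716, 8.8284.
Both eigenvalues > 0, so H is positive definite -> x* is a strict local min.

min


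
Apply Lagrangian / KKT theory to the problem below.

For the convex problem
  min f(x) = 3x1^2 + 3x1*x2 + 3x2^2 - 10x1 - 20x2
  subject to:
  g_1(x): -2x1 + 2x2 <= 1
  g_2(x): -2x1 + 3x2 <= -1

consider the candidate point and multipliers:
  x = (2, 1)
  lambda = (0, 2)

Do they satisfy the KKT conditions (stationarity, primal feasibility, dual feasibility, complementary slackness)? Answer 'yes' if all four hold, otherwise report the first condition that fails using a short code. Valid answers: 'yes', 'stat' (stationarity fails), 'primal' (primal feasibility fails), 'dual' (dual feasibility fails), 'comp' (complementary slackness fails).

Gradient of f: grad f(x) = Q x + c = (5, -8)
Constraint values g_i(x) = a_i^T x - b_i:
  g_1((2, 1)) = -3
  g_2((2, 1)) = 0
Stationarity residual: grad f(x) + sum_i lambda_i a_i = (1, -2)
  -> stationarity FAILS
Primal feasibility (all g_i <= 0): OK
Dual feasibility (all lambda_i >= 0): OK
Complementary slackness (lambda_i * g_i(x) = 0 for all i): OK

Verdict: the first failing condition is stationarity -> stat.

stat


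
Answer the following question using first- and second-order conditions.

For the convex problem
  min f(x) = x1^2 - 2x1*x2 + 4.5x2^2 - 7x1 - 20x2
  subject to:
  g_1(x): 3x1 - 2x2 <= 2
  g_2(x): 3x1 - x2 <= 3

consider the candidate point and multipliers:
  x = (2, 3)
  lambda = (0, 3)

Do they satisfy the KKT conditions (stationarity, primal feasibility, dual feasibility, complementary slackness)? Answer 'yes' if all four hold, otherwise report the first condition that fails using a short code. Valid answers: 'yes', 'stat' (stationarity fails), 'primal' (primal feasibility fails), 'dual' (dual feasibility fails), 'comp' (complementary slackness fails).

Gradient of f: grad f(x) = Q x + c = (-9, 3)
Constraint values g_i(x) = a_i^T x - b_i:
  g_1((2, 3)) = -2
  g_2((2, 3)) = 0
Stationarity residual: grad f(x) + sum_i lambda_i a_i = (0, 0)
  -> stationarity OK
Primal feasibility (all g_i <= 0): OK
Dual feasibility (all lambda_i >= 0): OK
Complementary slackness (lambda_i * g_i(x) = 0 for all i): OK

Verdict: yes, KKT holds.

yes


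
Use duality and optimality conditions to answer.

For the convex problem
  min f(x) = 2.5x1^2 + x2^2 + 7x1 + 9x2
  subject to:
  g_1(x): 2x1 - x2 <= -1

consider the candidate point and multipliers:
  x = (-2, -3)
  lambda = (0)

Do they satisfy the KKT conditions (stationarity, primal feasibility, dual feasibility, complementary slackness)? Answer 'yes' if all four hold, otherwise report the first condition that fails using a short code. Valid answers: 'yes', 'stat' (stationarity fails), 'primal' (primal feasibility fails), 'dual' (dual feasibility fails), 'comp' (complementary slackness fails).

Gradient of f: grad f(x) = Q x + c = (-3, 3)
Constraint values g_i(x) = a_i^T x - b_i:
  g_1((-2, -3)) = 0
Stationarity residual: grad f(x) + sum_i lambda_i a_i = (-3, 3)
  -> stationarity FAILS
Primal feasibility (all g_i <= 0): OK
Dual feasibility (all lambda_i >= 0): OK
Complementary slackness (lambda_i * g_i(x) = 0 for all i): OK

Verdict: the first failing condition is stationarity -> stat.

stat


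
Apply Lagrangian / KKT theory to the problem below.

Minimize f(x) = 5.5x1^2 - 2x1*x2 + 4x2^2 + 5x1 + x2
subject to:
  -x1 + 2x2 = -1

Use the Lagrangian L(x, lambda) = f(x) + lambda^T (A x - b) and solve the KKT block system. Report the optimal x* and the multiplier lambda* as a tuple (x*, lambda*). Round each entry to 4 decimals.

Form the Lagrangian:
  L(x, lambda) = (1/2) x^T Q x + c^T x + lambda^T (A x - b)
Stationarity (grad_x L = 0): Q x + c + A^T lambda = 0.
Primal feasibility: A x = b.

This gives the KKT block system:
  [ Q   A^T ] [ x     ]   [-c ]
  [ A    0  ] [ lambda ] = [ b ]

Solving the linear system:
  x*      = (-0.4091, -0.7045)
  lambda* = (1.9091)
  f(x*)   = -0.4205

x* = (-0.4091, -0.7045), lambda* = (1.9091)


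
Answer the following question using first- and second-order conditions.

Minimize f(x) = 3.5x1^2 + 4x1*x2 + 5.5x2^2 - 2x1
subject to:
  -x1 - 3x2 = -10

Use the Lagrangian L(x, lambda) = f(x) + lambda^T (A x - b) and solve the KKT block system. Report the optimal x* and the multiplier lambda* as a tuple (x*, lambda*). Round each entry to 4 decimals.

Form the Lagrangian:
  L(x, lambda) = (1/2) x^T Q x + c^T x + lambda^T (A x - b)
Stationarity (grad_x L = 0): Q x + c + A^T lambda = 0.
Primal feasibility: A x = b.

This gives the KKT block system:
  [ Q   A^T ] [ x     ]   [-c ]
  [ A    0  ] [ lambda ] = [ b ]

Solving the linear system:
  x*      = (0.16, 3.28)
  lambda* = (12.24)
  f(x*)   = 61.04

x* = (0.16, 3.28), lambda* = (12.24)


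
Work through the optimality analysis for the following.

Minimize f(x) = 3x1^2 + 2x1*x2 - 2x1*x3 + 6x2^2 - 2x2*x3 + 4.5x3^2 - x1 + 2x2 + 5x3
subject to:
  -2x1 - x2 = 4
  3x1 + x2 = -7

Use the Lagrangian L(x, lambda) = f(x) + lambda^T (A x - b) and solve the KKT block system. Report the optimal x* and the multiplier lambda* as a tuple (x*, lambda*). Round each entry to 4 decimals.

Form the Lagrangian:
  L(x, lambda) = (1/2) x^T Q x + c^T x + lambda^T (A x - b)
Stationarity (grad_x L = 0): Q x + c + A^T lambda = 0.
Primal feasibility: A x = b.

This gives the KKT block system:
  [ Q   A^T ] [ x     ]   [-c ]
  [ A    0  ] [ lambda ] = [ b ]

Solving the linear system:
  x*      = (-3, 2, -0.7778)
  lambda* = (78.1111, 56.5556)
  f(x*)   = 43.2778

x* = (-3, 2, -0.7778), lambda* = (78.1111, 56.5556)


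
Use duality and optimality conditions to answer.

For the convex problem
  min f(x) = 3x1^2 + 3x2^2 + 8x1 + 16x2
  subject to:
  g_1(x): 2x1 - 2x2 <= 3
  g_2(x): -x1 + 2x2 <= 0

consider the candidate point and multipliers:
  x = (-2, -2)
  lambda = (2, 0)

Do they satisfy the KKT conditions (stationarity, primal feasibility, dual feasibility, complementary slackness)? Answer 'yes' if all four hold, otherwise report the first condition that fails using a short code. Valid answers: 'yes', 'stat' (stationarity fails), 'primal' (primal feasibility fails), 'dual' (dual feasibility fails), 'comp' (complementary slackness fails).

Gradient of f: grad f(x) = Q x + c = (-4, 4)
Constraint values g_i(x) = a_i^T x - b_i:
  g_1((-2, -2)) = -3
  g_2((-2, -2)) = -2
Stationarity residual: grad f(x) + sum_i lambda_i a_i = (0, 0)
  -> stationarity OK
Primal feasibility (all g_i <= 0): OK
Dual feasibility (all lambda_i >= 0): OK
Complementary slackness (lambda_i * g_i(x) = 0 for all i): FAILS

Verdict: the first failing condition is complementary_slackness -> comp.

comp


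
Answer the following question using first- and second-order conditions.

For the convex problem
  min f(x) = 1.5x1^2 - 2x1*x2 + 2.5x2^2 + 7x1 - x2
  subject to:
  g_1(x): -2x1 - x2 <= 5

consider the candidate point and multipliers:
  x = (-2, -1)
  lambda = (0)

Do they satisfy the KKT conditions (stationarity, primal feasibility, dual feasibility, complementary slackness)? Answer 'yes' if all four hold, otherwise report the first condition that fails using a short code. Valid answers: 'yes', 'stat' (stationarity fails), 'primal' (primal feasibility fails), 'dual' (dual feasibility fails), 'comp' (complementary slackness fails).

Gradient of f: grad f(x) = Q x + c = (3, -2)
Constraint values g_i(x) = a_i^T x - b_i:
  g_1((-2, -1)) = 0
Stationarity residual: grad f(x) + sum_i lambda_i a_i = (3, -2)
  -> stationarity FAILS
Primal feasibility (all g_i <= 0): OK
Dual feasibility (all lambda_i >= 0): OK
Complementary slackness (lambda_i * g_i(x) = 0 for all i): OK

Verdict: the first failing condition is stationarity -> stat.

stat


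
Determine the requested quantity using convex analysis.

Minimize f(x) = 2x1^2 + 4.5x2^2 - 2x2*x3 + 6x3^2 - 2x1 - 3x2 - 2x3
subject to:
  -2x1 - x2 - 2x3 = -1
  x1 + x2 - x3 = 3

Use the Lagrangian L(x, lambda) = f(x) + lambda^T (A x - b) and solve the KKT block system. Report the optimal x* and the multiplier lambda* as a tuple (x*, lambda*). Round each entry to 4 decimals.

Form the Lagrangian:
  L(x, lambda) = (1/2) x^T Q x + c^T x + lambda^T (A x - b)
Stationarity (grad_x L = 0): Q x + c + A^T lambda = 0.
Primal feasibility: A x = b.

This gives the KKT block system:
  [ Q   A^T ] [ x     ]   [-c ]
  [ A    0  ] [ lambda ] = [ b ]

Solving the linear system:
  x*      = (1.1705, 0.7727, -1.0568)
  lambda* = (-3.3864, -9.4545)
  f(x*)   = 11.2159

x* = (1.1705, 0.7727, -1.0568), lambda* = (-3.3864, -9.4545)


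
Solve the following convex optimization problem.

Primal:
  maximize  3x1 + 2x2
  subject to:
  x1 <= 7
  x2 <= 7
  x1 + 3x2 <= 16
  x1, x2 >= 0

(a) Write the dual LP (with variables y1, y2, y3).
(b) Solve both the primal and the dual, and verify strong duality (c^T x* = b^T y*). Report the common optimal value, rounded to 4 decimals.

The standard primal-dual pair for 'max c^T x s.t. A x <= b, x >= 0' is:
  Dual:  min b^T y  s.t.  A^T y >= c,  y >= 0.

So the dual LP is:
  minimize  7y1 + 7y2 + 16y3
  subject to:
    y1 + y3 >= 3
    y2 + 3y3 >= 2
    y1, y2, y3 >= 0

Solving the primal: x* = (7, 3).
  primal value c^T x* = 27.
Solving the dual: y* = (2.3333, 0, 0.6667).
  dual value b^T y* = 27.
Strong duality: c^T x* = b^T y*. Confirmed.

27


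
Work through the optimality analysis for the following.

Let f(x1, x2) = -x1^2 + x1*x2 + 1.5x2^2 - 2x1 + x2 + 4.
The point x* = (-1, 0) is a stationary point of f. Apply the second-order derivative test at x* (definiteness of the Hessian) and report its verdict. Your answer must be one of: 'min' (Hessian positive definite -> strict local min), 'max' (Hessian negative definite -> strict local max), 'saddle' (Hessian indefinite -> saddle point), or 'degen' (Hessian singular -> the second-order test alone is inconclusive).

Compute the Hessian H = grad^2 f:
  H = [[-2, 1], [1, 3]]
Verify stationarity: grad f(x*) = H x* + g = (0, 0).
Eigenvalues of H: -2.1926, 3.1926.
Eigenvalues have mixed signs, so H is indefinite -> x* is a saddle point.

saddle
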